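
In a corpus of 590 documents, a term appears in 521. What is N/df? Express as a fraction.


IDF ratio = N / df
= 590 / 521
= 590/521

590/521


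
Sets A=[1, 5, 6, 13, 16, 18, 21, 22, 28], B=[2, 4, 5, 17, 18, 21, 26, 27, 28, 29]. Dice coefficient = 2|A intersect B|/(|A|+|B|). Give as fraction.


A intersect B = [5, 18, 21, 28]
|A intersect B| = 4
|A| = 9, |B| = 10
Dice = 2*4 / (9+10)
= 8 / 19 = 8/19

8/19


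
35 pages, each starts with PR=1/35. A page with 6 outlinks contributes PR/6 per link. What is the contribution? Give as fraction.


Initial PR = 1/35 = 1/35
Outlinks = 6
Contribution per link = PR / outlinks
= 1/35 / 6
= 1/210

1/210


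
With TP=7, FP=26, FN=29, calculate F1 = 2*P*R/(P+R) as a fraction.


F1 = 2 * P * R / (P + R)
P = TP/(TP+FP) = 7/33 = 7/33
R = TP/(TP+FN) = 7/36 = 7/36
2 * P * R = 2 * 7/33 * 7/36 = 49/594
P + R = 7/33 + 7/36 = 161/396
F1 = 49/594 / 161/396 = 14/69

14/69


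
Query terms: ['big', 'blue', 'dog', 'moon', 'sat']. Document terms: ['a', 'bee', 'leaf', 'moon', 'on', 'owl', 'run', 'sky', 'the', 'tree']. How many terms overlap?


Query terms: ['big', 'blue', 'dog', 'moon', 'sat']
Document terms: ['a', 'bee', 'leaf', 'moon', 'on', 'owl', 'run', 'sky', 'the', 'tree']
Common terms: ['moon']
Overlap count = 1

1


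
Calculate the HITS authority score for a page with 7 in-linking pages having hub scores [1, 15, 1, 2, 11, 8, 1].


Authority = sum of hub scores of in-linkers
In-link 1: hub score = 1
In-link 2: hub score = 15
In-link 3: hub score = 1
In-link 4: hub score = 2
In-link 5: hub score = 11
In-link 6: hub score = 8
In-link 7: hub score = 1
Authority = 1 + 15 + 1 + 2 + 11 + 8 + 1 = 39

39


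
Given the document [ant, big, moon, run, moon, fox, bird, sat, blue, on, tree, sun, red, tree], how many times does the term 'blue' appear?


Document has 14 words
Scanning for 'blue':
Found at positions: [8]
Count = 1

1


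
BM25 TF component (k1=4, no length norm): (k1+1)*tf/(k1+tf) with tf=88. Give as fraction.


BM25 TF component = (k1+1)*tf / (k1+tf)
k1 = 4, tf = 88
Numerator = (4+1)*88 = 440
Denominator = 4 + 88 = 92
= 440/92 = 110/23

110/23


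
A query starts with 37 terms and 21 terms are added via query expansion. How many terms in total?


Original terms: 37
Expansion terms: 21
Total = 37 + 21 = 58

58


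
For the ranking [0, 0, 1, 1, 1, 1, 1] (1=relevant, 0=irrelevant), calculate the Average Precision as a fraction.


Computing P@k for each relevant position:
Position 1: not relevant
Position 2: not relevant
Position 3: relevant, P@3 = 1/3 = 1/3
Position 4: relevant, P@4 = 2/4 = 1/2
Position 5: relevant, P@5 = 3/5 = 3/5
Position 6: relevant, P@6 = 4/6 = 2/3
Position 7: relevant, P@7 = 5/7 = 5/7
Sum of P@k = 1/3 + 1/2 + 3/5 + 2/3 + 5/7 = 197/70
AP = 197/70 / 5 = 197/350

197/350


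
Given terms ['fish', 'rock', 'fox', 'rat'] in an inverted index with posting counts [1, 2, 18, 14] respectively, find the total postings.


Summing posting list sizes:
'fish': 1 postings
'rock': 2 postings
'fox': 18 postings
'rat': 14 postings
Total = 1 + 2 + 18 + 14 = 35

35


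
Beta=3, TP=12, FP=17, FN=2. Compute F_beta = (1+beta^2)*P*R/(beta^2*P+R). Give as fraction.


P = TP/(TP+FP) = 12/29 = 12/29
R = TP/(TP+FN) = 12/14 = 6/7
beta^2 = 3^2 = 9
(1 + beta^2) = 10
Numerator = (1+beta^2)*P*R = 720/203
Denominator = beta^2*P + R = 108/29 + 6/7 = 930/203
F_beta = 24/31

24/31


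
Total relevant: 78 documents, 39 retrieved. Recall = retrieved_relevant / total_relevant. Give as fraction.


Recall = retrieved_relevant / total_relevant
= 39 / 78
= 39 / (39 + 39)
= 1/2

1/2


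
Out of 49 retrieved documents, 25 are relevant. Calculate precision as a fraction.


Precision = relevant_retrieved / total_retrieved
= 25 / 49
= 25 / (25 + 24)
= 25/49

25/49


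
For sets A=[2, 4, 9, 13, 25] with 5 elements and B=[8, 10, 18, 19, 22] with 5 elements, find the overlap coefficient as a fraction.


A intersect B = []
|A intersect B| = 0
min(|A|, |B|) = min(5, 5) = 5
Overlap = 0 / 5 = 0

0


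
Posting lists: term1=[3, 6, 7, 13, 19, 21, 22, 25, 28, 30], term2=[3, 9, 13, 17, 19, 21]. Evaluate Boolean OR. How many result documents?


Boolean OR: find union of posting lists
term1 docs: [3, 6, 7, 13, 19, 21, 22, 25, 28, 30]
term2 docs: [3, 9, 13, 17, 19, 21]
Union: [3, 6, 7, 9, 13, 17, 19, 21, 22, 25, 28, 30]
|union| = 12

12


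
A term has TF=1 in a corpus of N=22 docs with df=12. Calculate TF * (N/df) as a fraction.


TF * (N/df)
= 1 * (22/12)
= 1 * 11/6
= 11/6

11/6


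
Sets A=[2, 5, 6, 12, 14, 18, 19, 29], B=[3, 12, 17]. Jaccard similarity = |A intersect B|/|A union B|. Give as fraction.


A intersect B = [12]
|A intersect B| = 1
A union B = [2, 3, 5, 6, 12, 14, 17, 18, 19, 29]
|A union B| = 10
Jaccard = 1/10 = 1/10

1/10


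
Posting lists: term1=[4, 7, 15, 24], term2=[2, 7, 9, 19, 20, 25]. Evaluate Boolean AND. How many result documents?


Boolean AND: find intersection of posting lists
term1 docs: [4, 7, 15, 24]
term2 docs: [2, 7, 9, 19, 20, 25]
Intersection: [7]
|intersection| = 1

1


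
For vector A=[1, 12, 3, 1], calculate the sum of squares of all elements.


|A|^2 = sum of squared components
A[0]^2 = 1^2 = 1
A[1]^2 = 12^2 = 144
A[2]^2 = 3^2 = 9
A[3]^2 = 1^2 = 1
Sum = 1 + 144 + 9 + 1 = 155

155


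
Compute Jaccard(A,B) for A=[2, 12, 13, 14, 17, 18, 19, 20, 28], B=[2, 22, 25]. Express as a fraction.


A intersect B = [2]
|A intersect B| = 1
A union B = [2, 12, 13, 14, 17, 18, 19, 20, 22, 25, 28]
|A union B| = 11
Jaccard = 1/11 = 1/11

1/11


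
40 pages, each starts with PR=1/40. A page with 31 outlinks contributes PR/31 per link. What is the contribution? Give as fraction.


Initial PR = 1/40 = 1/40
Outlinks = 31
Contribution per link = PR / outlinks
= 1/40 / 31
= 1/1240

1/1240


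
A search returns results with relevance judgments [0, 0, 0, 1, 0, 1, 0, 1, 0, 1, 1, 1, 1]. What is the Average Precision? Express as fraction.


Computing P@k for each relevant position:
Position 1: not relevant
Position 2: not relevant
Position 3: not relevant
Position 4: relevant, P@4 = 1/4 = 1/4
Position 5: not relevant
Position 6: relevant, P@6 = 2/6 = 1/3
Position 7: not relevant
Position 8: relevant, P@8 = 3/8 = 3/8
Position 9: not relevant
Position 10: relevant, P@10 = 4/10 = 2/5
Position 11: relevant, P@11 = 5/11 = 5/11
Position 12: relevant, P@12 = 6/12 = 1/2
Position 13: relevant, P@13 = 7/13 = 7/13
Sum of P@k = 1/4 + 1/3 + 3/8 + 2/5 + 5/11 + 1/2 + 7/13 = 48929/17160
AP = 48929/17160 / 7 = 48929/120120

48929/120120


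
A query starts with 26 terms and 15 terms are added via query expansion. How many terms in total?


Original terms: 26
Expansion terms: 15
Total = 26 + 15 = 41

41


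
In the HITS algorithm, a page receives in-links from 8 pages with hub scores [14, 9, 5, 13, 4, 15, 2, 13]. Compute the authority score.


Authority = sum of hub scores of in-linkers
In-link 1: hub score = 14
In-link 2: hub score = 9
In-link 3: hub score = 5
In-link 4: hub score = 13
In-link 5: hub score = 4
In-link 6: hub score = 15
In-link 7: hub score = 2
In-link 8: hub score = 13
Authority = 14 + 9 + 5 + 13 + 4 + 15 + 2 + 13 = 75

75


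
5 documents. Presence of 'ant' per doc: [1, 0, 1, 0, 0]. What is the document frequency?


Checking each document for 'ant':
Doc 1: present
Doc 2: absent
Doc 3: present
Doc 4: absent
Doc 5: absent
df = sum of presences = 1 + 0 + 1 + 0 + 0 = 2

2


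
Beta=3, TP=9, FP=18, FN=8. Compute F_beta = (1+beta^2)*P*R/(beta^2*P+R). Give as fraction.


P = TP/(TP+FP) = 9/27 = 1/3
R = TP/(TP+FN) = 9/17 = 9/17
beta^2 = 3^2 = 9
(1 + beta^2) = 10
Numerator = (1+beta^2)*P*R = 30/17
Denominator = beta^2*P + R = 3 + 9/17 = 60/17
F_beta = 1/2

1/2


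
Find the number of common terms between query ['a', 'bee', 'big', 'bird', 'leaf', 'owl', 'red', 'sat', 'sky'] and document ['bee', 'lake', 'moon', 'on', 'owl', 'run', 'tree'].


Query terms: ['a', 'bee', 'big', 'bird', 'leaf', 'owl', 'red', 'sat', 'sky']
Document terms: ['bee', 'lake', 'moon', 'on', 'owl', 'run', 'tree']
Common terms: ['bee', 'owl']
Overlap count = 2

2


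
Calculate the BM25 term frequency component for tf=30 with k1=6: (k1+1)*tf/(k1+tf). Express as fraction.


BM25 TF component = (k1+1)*tf / (k1+tf)
k1 = 6, tf = 30
Numerator = (6+1)*30 = 210
Denominator = 6 + 30 = 36
= 210/36 = 35/6

35/6


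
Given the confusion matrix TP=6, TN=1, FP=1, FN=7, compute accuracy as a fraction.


Accuracy = (TP + TN) / (TP + TN + FP + FN)
TP + TN = 6 + 1 = 7
Total = 6 + 1 + 1 + 7 = 15
Accuracy = 7 / 15 = 7/15

7/15


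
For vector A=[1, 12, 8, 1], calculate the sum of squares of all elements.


|A|^2 = sum of squared components
A[0]^2 = 1^2 = 1
A[1]^2 = 12^2 = 144
A[2]^2 = 8^2 = 64
A[3]^2 = 1^2 = 1
Sum = 1 + 144 + 64 + 1 = 210

210


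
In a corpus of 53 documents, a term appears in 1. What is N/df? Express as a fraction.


IDF ratio = N / df
= 53 / 1
= 53

53


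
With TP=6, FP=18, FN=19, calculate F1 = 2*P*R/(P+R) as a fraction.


F1 = 2 * P * R / (P + R)
P = TP/(TP+FP) = 6/24 = 1/4
R = TP/(TP+FN) = 6/25 = 6/25
2 * P * R = 2 * 1/4 * 6/25 = 3/25
P + R = 1/4 + 6/25 = 49/100
F1 = 3/25 / 49/100 = 12/49

12/49


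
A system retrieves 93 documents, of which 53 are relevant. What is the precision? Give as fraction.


Precision = relevant_retrieved / total_retrieved
= 53 / 93
= 53 / (53 + 40)
= 53/93

53/93


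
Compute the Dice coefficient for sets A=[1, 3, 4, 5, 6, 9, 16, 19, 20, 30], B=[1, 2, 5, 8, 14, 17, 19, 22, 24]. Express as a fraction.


A intersect B = [1, 5, 19]
|A intersect B| = 3
|A| = 10, |B| = 9
Dice = 2*3 / (10+9)
= 6 / 19 = 6/19

6/19


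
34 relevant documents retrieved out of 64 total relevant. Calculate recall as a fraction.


Recall = retrieved_relevant / total_relevant
= 34 / 64
= 34 / (34 + 30)
= 17/32

17/32


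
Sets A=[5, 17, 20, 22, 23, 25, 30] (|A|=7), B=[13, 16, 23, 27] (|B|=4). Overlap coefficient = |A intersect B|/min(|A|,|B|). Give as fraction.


A intersect B = [23]
|A intersect B| = 1
min(|A|, |B|) = min(7, 4) = 4
Overlap = 1 / 4 = 1/4

1/4


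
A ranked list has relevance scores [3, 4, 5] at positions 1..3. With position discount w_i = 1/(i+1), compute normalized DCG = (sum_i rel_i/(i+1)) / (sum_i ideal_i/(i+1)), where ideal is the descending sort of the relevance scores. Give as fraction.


Position discount weights w_i = 1/(i+1) for i=1..3:
Weights = [1/2, 1/3, 1/4]
Actual relevance: [3, 4, 5]
DCG = 3/2 + 4/3 + 5/4 = 49/12
Ideal relevance (sorted desc): [5, 4, 3]
Ideal DCG = 5/2 + 4/3 + 3/4 = 55/12
nDCG = DCG / ideal_DCG = 49/12 / 55/12 = 49/55

49/55


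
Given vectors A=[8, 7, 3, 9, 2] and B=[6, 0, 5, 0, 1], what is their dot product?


Dot product = sum of element-wise products
A[0]*B[0] = 8*6 = 48
A[1]*B[1] = 7*0 = 0
A[2]*B[2] = 3*5 = 15
A[3]*B[3] = 9*0 = 0
A[4]*B[4] = 2*1 = 2
Sum = 48 + 0 + 15 + 0 + 2 = 65

65


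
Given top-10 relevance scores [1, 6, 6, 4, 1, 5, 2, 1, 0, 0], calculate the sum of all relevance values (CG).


Cumulative Gain = sum of relevance scores
Position 1: rel=1, running sum=1
Position 2: rel=6, running sum=7
Position 3: rel=6, running sum=13
Position 4: rel=4, running sum=17
Position 5: rel=1, running sum=18
Position 6: rel=5, running sum=23
Position 7: rel=2, running sum=25
Position 8: rel=1, running sum=26
Position 9: rel=0, running sum=26
Position 10: rel=0, running sum=26
CG = 26

26


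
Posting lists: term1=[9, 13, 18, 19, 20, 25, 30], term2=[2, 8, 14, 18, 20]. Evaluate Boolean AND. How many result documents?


Boolean AND: find intersection of posting lists
term1 docs: [9, 13, 18, 19, 20, 25, 30]
term2 docs: [2, 8, 14, 18, 20]
Intersection: [18, 20]
|intersection| = 2

2


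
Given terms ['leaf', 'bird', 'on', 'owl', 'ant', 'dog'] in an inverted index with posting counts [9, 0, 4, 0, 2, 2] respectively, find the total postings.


Summing posting list sizes:
'leaf': 9 postings
'bird': 0 postings
'on': 4 postings
'owl': 0 postings
'ant': 2 postings
'dog': 2 postings
Total = 9 + 0 + 4 + 0 + 2 + 2 = 17

17


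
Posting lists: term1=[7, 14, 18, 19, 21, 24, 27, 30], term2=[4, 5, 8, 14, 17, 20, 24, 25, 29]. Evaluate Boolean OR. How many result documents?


Boolean OR: find union of posting lists
term1 docs: [7, 14, 18, 19, 21, 24, 27, 30]
term2 docs: [4, 5, 8, 14, 17, 20, 24, 25, 29]
Union: [4, 5, 7, 8, 14, 17, 18, 19, 20, 21, 24, 25, 27, 29, 30]
|union| = 15

15


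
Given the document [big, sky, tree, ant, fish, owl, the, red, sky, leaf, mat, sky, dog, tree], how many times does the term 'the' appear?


Document has 14 words
Scanning for 'the':
Found at positions: [6]
Count = 1

1


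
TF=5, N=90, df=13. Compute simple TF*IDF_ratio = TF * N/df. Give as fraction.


TF * (N/df)
= 5 * (90/13)
= 5 * 90/13
= 450/13

450/13


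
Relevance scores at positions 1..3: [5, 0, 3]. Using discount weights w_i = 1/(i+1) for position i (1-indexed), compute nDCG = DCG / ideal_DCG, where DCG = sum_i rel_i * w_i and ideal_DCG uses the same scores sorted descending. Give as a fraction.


Position discount weights w_i = 1/(i+1) for i=1..3:
Weights = [1/2, 1/3, 1/4]
Actual relevance: [5, 0, 3]
DCG = 5/2 + 0/3 + 3/4 = 13/4
Ideal relevance (sorted desc): [5, 3, 0]
Ideal DCG = 5/2 + 3/3 + 0/4 = 7/2
nDCG = DCG / ideal_DCG = 13/4 / 7/2 = 13/14

13/14


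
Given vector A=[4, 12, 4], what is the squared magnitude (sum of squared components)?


|A|^2 = sum of squared components
A[0]^2 = 4^2 = 16
A[1]^2 = 12^2 = 144
A[2]^2 = 4^2 = 16
Sum = 16 + 144 + 16 = 176

176


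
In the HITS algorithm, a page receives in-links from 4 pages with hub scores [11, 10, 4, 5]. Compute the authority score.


Authority = sum of hub scores of in-linkers
In-link 1: hub score = 11
In-link 2: hub score = 10
In-link 3: hub score = 4
In-link 4: hub score = 5
Authority = 11 + 10 + 4 + 5 = 30

30


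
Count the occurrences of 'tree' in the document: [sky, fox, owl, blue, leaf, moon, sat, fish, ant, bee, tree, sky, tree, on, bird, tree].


Document has 16 words
Scanning for 'tree':
Found at positions: [10, 12, 15]
Count = 3

3


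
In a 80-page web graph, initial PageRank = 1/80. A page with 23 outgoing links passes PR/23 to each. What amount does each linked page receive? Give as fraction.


Initial PR = 1/80 = 1/80
Outlinks = 23
Contribution per link = PR / outlinks
= 1/80 / 23
= 1/1840

1/1840


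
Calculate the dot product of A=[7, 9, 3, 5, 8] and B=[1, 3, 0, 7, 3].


Dot product = sum of element-wise products
A[0]*B[0] = 7*1 = 7
A[1]*B[1] = 9*3 = 27
A[2]*B[2] = 3*0 = 0
A[3]*B[3] = 5*7 = 35
A[4]*B[4] = 8*3 = 24
Sum = 7 + 27 + 0 + 35 + 24 = 93

93


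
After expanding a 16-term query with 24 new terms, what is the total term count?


Original terms: 16
Expansion terms: 24
Total = 16 + 24 = 40

40


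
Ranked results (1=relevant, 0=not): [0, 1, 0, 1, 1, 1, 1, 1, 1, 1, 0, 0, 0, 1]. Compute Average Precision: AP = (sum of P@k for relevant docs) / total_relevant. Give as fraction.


Computing P@k for each relevant position:
Position 1: not relevant
Position 2: relevant, P@2 = 1/2 = 1/2
Position 3: not relevant
Position 4: relevant, P@4 = 2/4 = 1/2
Position 5: relevant, P@5 = 3/5 = 3/5
Position 6: relevant, P@6 = 4/6 = 2/3
Position 7: relevant, P@7 = 5/7 = 5/7
Position 8: relevant, P@8 = 6/8 = 3/4
Position 9: relevant, P@9 = 7/9 = 7/9
Position 10: relevant, P@10 = 8/10 = 4/5
Position 11: not relevant
Position 12: not relevant
Position 13: not relevant
Position 14: relevant, P@14 = 9/14 = 9/14
Sum of P@k = 1/2 + 1/2 + 3/5 + 2/3 + 5/7 + 3/4 + 7/9 + 4/5 + 9/14 = 7499/1260
AP = 7499/1260 / 9 = 7499/11340

7499/11340


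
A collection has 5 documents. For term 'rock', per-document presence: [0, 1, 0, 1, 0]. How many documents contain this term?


Checking each document for 'rock':
Doc 1: absent
Doc 2: present
Doc 3: absent
Doc 4: present
Doc 5: absent
df = sum of presences = 0 + 1 + 0 + 1 + 0 = 2

2


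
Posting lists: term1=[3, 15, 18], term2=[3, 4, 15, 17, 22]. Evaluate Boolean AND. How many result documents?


Boolean AND: find intersection of posting lists
term1 docs: [3, 15, 18]
term2 docs: [3, 4, 15, 17, 22]
Intersection: [3, 15]
|intersection| = 2

2


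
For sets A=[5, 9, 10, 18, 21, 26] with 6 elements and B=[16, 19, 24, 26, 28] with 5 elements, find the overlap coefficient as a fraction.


A intersect B = [26]
|A intersect B| = 1
min(|A|, |B|) = min(6, 5) = 5
Overlap = 1 / 5 = 1/5

1/5


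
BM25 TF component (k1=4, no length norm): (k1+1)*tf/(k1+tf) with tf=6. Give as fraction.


BM25 TF component = (k1+1)*tf / (k1+tf)
k1 = 4, tf = 6
Numerator = (4+1)*6 = 30
Denominator = 4 + 6 = 10
= 30/10 = 3

3


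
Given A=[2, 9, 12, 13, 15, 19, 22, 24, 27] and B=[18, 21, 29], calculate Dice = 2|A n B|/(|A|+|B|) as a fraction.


A intersect B = []
|A intersect B| = 0
|A| = 9, |B| = 3
Dice = 2*0 / (9+3)
= 0 / 12 = 0

0


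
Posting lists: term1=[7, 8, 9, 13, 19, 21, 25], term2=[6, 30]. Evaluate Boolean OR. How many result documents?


Boolean OR: find union of posting lists
term1 docs: [7, 8, 9, 13, 19, 21, 25]
term2 docs: [6, 30]
Union: [6, 7, 8, 9, 13, 19, 21, 25, 30]
|union| = 9

9


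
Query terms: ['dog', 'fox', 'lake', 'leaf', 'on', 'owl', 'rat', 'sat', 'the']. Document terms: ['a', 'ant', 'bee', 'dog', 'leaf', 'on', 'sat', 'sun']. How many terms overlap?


Query terms: ['dog', 'fox', 'lake', 'leaf', 'on', 'owl', 'rat', 'sat', 'the']
Document terms: ['a', 'ant', 'bee', 'dog', 'leaf', 'on', 'sat', 'sun']
Common terms: ['dog', 'leaf', 'on', 'sat']
Overlap count = 4

4


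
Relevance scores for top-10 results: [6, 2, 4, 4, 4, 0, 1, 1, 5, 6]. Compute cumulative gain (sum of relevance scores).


Cumulative Gain = sum of relevance scores
Position 1: rel=6, running sum=6
Position 2: rel=2, running sum=8
Position 3: rel=4, running sum=12
Position 4: rel=4, running sum=16
Position 5: rel=4, running sum=20
Position 6: rel=0, running sum=20
Position 7: rel=1, running sum=21
Position 8: rel=1, running sum=22
Position 9: rel=5, running sum=27
Position 10: rel=6, running sum=33
CG = 33

33


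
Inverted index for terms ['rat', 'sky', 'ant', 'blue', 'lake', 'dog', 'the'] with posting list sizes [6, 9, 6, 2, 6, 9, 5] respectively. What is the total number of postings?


Summing posting list sizes:
'rat': 6 postings
'sky': 9 postings
'ant': 6 postings
'blue': 2 postings
'lake': 6 postings
'dog': 9 postings
'the': 5 postings
Total = 6 + 9 + 6 + 2 + 6 + 9 + 5 = 43

43


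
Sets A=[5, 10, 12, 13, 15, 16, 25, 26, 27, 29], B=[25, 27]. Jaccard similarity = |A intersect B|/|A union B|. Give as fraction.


A intersect B = [25, 27]
|A intersect B| = 2
A union B = [5, 10, 12, 13, 15, 16, 25, 26, 27, 29]
|A union B| = 10
Jaccard = 2/10 = 1/5

1/5


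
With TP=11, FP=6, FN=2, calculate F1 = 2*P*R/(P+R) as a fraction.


F1 = 2 * P * R / (P + R)
P = TP/(TP+FP) = 11/17 = 11/17
R = TP/(TP+FN) = 11/13 = 11/13
2 * P * R = 2 * 11/17 * 11/13 = 242/221
P + R = 11/17 + 11/13 = 330/221
F1 = 242/221 / 330/221 = 11/15

11/15


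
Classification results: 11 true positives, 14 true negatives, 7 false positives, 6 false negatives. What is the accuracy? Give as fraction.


Accuracy = (TP + TN) / (TP + TN + FP + FN)
TP + TN = 11 + 14 = 25
Total = 11 + 14 + 7 + 6 = 38
Accuracy = 25 / 38 = 25/38

25/38


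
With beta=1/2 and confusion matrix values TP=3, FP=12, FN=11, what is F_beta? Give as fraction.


P = TP/(TP+FP) = 3/15 = 1/5
R = TP/(TP+FN) = 3/14 = 3/14
beta^2 = 1/2^2 = 1/4
(1 + beta^2) = 5/4
Numerator = (1+beta^2)*P*R = 3/56
Denominator = beta^2*P + R = 1/20 + 3/14 = 37/140
F_beta = 15/74

15/74


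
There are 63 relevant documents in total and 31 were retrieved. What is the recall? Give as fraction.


Recall = retrieved_relevant / total_relevant
= 31 / 63
= 31 / (31 + 32)
= 31/63

31/63


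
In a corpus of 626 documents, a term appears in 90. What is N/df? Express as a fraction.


IDF ratio = N / df
= 626 / 90
= 313/45

313/45


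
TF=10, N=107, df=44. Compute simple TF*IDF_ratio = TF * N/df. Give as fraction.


TF * (N/df)
= 10 * (107/44)
= 10 * 107/44
= 535/22

535/22


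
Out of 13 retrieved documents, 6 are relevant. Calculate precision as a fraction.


Precision = relevant_retrieved / total_retrieved
= 6 / 13
= 6 / (6 + 7)
= 6/13

6/13


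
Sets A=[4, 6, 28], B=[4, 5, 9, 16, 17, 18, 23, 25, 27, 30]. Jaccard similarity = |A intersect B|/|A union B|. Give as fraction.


A intersect B = [4]
|A intersect B| = 1
A union B = [4, 5, 6, 9, 16, 17, 18, 23, 25, 27, 28, 30]
|A union B| = 12
Jaccard = 1/12 = 1/12

1/12


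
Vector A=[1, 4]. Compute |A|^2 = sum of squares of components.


|A|^2 = sum of squared components
A[0]^2 = 1^2 = 1
A[1]^2 = 4^2 = 16
Sum = 1 + 16 = 17

17


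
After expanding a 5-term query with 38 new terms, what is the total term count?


Original terms: 5
Expansion terms: 38
Total = 5 + 38 = 43

43


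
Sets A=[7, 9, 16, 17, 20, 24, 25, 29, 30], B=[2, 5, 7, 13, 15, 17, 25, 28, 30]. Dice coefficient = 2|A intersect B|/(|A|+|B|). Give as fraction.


A intersect B = [7, 17, 25, 30]
|A intersect B| = 4
|A| = 9, |B| = 9
Dice = 2*4 / (9+9)
= 8 / 18 = 4/9

4/9


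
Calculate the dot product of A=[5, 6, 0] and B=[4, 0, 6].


Dot product = sum of element-wise products
A[0]*B[0] = 5*4 = 20
A[1]*B[1] = 6*0 = 0
A[2]*B[2] = 0*6 = 0
Sum = 20 + 0 + 0 = 20

20


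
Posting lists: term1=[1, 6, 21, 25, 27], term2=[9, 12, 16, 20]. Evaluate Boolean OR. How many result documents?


Boolean OR: find union of posting lists
term1 docs: [1, 6, 21, 25, 27]
term2 docs: [9, 12, 16, 20]
Union: [1, 6, 9, 12, 16, 20, 21, 25, 27]
|union| = 9

9


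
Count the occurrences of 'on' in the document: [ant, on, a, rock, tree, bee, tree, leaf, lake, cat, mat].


Document has 11 words
Scanning for 'on':
Found at positions: [1]
Count = 1

1


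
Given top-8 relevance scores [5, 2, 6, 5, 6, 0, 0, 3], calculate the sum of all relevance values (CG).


Cumulative Gain = sum of relevance scores
Position 1: rel=5, running sum=5
Position 2: rel=2, running sum=7
Position 3: rel=6, running sum=13
Position 4: rel=5, running sum=18
Position 5: rel=6, running sum=24
Position 6: rel=0, running sum=24
Position 7: rel=0, running sum=24
Position 8: rel=3, running sum=27
CG = 27

27


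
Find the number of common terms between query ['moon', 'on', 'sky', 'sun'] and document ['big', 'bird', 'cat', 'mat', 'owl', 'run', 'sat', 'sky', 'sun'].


Query terms: ['moon', 'on', 'sky', 'sun']
Document terms: ['big', 'bird', 'cat', 'mat', 'owl', 'run', 'sat', 'sky', 'sun']
Common terms: ['sky', 'sun']
Overlap count = 2

2


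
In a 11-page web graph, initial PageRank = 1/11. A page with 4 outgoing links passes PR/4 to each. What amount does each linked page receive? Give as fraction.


Initial PR = 1/11 = 1/11
Outlinks = 4
Contribution per link = PR / outlinks
= 1/11 / 4
= 1/44

1/44


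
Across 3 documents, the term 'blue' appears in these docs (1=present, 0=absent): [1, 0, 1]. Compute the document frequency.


Checking each document for 'blue':
Doc 1: present
Doc 2: absent
Doc 3: present
df = sum of presences = 1 + 0 + 1 = 2

2


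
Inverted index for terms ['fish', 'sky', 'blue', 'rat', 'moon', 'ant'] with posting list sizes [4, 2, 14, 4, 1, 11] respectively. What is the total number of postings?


Summing posting list sizes:
'fish': 4 postings
'sky': 2 postings
'blue': 14 postings
'rat': 4 postings
'moon': 1 postings
'ant': 11 postings
Total = 4 + 2 + 14 + 4 + 1 + 11 = 36

36


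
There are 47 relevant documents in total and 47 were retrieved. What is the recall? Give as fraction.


Recall = retrieved_relevant / total_relevant
= 47 / 47
= 47 / (47 + 0)
= 1

1


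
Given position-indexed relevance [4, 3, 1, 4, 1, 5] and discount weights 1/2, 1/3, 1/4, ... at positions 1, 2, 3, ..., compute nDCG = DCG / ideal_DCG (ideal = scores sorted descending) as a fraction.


Position discount weights w_i = 1/(i+1) for i=1..6:
Weights = [1/2, 1/3, 1/4, 1/5, 1/6, 1/7]
Actual relevance: [4, 3, 1, 4, 1, 5]
DCG = 4/2 + 3/3 + 1/4 + 4/5 + 1/6 + 5/7 = 2071/420
Ideal relevance (sorted desc): [5, 4, 4, 3, 1, 1]
Ideal DCG = 5/2 + 4/3 + 4/4 + 3/5 + 1/6 + 1/7 = 201/35
nDCG = DCG / ideal_DCG = 2071/420 / 201/35 = 2071/2412

2071/2412


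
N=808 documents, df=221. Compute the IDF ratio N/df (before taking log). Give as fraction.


IDF ratio = N / df
= 808 / 221
= 808/221

808/221


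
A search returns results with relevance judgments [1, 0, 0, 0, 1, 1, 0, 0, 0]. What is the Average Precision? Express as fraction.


Computing P@k for each relevant position:
Position 1: relevant, P@1 = 1/1 = 1
Position 2: not relevant
Position 3: not relevant
Position 4: not relevant
Position 5: relevant, P@5 = 2/5 = 2/5
Position 6: relevant, P@6 = 3/6 = 1/2
Position 7: not relevant
Position 8: not relevant
Position 9: not relevant
Sum of P@k = 1 + 2/5 + 1/2 = 19/10
AP = 19/10 / 3 = 19/30

19/30


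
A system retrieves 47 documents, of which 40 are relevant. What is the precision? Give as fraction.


Precision = relevant_retrieved / total_retrieved
= 40 / 47
= 40 / (40 + 7)
= 40/47

40/47


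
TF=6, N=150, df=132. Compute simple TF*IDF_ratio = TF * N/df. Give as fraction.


TF * (N/df)
= 6 * (150/132)
= 6 * 25/22
= 75/11

75/11


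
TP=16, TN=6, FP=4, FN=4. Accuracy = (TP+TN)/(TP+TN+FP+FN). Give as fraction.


Accuracy = (TP + TN) / (TP + TN + FP + FN)
TP + TN = 16 + 6 = 22
Total = 16 + 6 + 4 + 4 = 30
Accuracy = 22 / 30 = 11/15

11/15


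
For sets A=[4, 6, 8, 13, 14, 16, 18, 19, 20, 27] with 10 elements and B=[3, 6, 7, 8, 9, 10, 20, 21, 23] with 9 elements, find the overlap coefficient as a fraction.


A intersect B = [6, 8, 20]
|A intersect B| = 3
min(|A|, |B|) = min(10, 9) = 9
Overlap = 3 / 9 = 1/3

1/3


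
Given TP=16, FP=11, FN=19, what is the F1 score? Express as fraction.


F1 = 2 * P * R / (P + R)
P = TP/(TP+FP) = 16/27 = 16/27
R = TP/(TP+FN) = 16/35 = 16/35
2 * P * R = 2 * 16/27 * 16/35 = 512/945
P + R = 16/27 + 16/35 = 992/945
F1 = 512/945 / 992/945 = 16/31

16/31


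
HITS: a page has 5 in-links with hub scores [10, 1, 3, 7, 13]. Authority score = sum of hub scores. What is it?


Authority = sum of hub scores of in-linkers
In-link 1: hub score = 10
In-link 2: hub score = 1
In-link 3: hub score = 3
In-link 4: hub score = 7
In-link 5: hub score = 13
Authority = 10 + 1 + 3 + 7 + 13 = 34

34


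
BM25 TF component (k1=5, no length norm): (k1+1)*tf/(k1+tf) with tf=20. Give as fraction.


BM25 TF component = (k1+1)*tf / (k1+tf)
k1 = 5, tf = 20
Numerator = (5+1)*20 = 120
Denominator = 5 + 20 = 25
= 120/25 = 24/5

24/5


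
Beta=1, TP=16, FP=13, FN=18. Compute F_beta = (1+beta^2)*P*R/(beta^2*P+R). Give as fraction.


P = TP/(TP+FP) = 16/29 = 16/29
R = TP/(TP+FN) = 16/34 = 8/17
beta^2 = 1^2 = 1
(1 + beta^2) = 2
Numerator = (1+beta^2)*P*R = 256/493
Denominator = beta^2*P + R = 16/29 + 8/17 = 504/493
F_beta = 32/63

32/63


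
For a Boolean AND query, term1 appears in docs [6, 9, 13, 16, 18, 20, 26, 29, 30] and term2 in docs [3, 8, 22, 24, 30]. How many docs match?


Boolean AND: find intersection of posting lists
term1 docs: [6, 9, 13, 16, 18, 20, 26, 29, 30]
term2 docs: [3, 8, 22, 24, 30]
Intersection: [30]
|intersection| = 1

1


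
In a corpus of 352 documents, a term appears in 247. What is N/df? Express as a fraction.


IDF ratio = N / df
= 352 / 247
= 352/247

352/247


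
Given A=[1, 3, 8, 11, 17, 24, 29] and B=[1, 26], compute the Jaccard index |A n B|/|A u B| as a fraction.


A intersect B = [1]
|A intersect B| = 1
A union B = [1, 3, 8, 11, 17, 24, 26, 29]
|A union B| = 8
Jaccard = 1/8 = 1/8

1/8


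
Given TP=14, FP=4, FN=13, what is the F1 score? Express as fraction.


F1 = 2 * P * R / (P + R)
P = TP/(TP+FP) = 14/18 = 7/9
R = TP/(TP+FN) = 14/27 = 14/27
2 * P * R = 2 * 7/9 * 14/27 = 196/243
P + R = 7/9 + 14/27 = 35/27
F1 = 196/243 / 35/27 = 28/45

28/45


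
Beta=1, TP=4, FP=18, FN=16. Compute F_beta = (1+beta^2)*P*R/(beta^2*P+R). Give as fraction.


P = TP/(TP+FP) = 4/22 = 2/11
R = TP/(TP+FN) = 4/20 = 1/5
beta^2 = 1^2 = 1
(1 + beta^2) = 2
Numerator = (1+beta^2)*P*R = 4/55
Denominator = beta^2*P + R = 2/11 + 1/5 = 21/55
F_beta = 4/21

4/21


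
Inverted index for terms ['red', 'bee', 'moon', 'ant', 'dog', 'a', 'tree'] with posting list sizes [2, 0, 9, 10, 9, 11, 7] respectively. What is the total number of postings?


Summing posting list sizes:
'red': 2 postings
'bee': 0 postings
'moon': 9 postings
'ant': 10 postings
'dog': 9 postings
'a': 11 postings
'tree': 7 postings
Total = 2 + 0 + 9 + 10 + 9 + 11 + 7 = 48

48


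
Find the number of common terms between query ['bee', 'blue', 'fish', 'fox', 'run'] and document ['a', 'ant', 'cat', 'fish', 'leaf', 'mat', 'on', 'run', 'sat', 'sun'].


Query terms: ['bee', 'blue', 'fish', 'fox', 'run']
Document terms: ['a', 'ant', 'cat', 'fish', 'leaf', 'mat', 'on', 'run', 'sat', 'sun']
Common terms: ['fish', 'run']
Overlap count = 2

2


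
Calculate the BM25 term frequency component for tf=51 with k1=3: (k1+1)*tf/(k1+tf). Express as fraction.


BM25 TF component = (k1+1)*tf / (k1+tf)
k1 = 3, tf = 51
Numerator = (3+1)*51 = 204
Denominator = 3 + 51 = 54
= 204/54 = 34/9

34/9


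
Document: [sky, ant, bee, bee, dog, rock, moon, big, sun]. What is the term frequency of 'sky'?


Document has 9 words
Scanning for 'sky':
Found at positions: [0]
Count = 1

1


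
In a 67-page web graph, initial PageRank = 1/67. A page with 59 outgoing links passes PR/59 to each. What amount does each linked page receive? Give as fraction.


Initial PR = 1/67 = 1/67
Outlinks = 59
Contribution per link = PR / outlinks
= 1/67 / 59
= 1/3953

1/3953


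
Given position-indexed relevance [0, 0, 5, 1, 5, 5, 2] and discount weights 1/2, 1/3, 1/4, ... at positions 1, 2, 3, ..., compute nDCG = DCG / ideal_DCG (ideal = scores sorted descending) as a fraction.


Position discount weights w_i = 1/(i+1) for i=1..7:
Weights = [1/2, 1/3, 1/4, 1/5, 1/6, 1/7, 1/8]
Actual relevance: [0, 0, 5, 1, 5, 5, 2]
DCG = 0/2 + 0/3 + 5/4 + 1/5 + 5/6 + 5/7 + 2/8 = 341/105
Ideal relevance (sorted desc): [5, 5, 5, 2, 1, 0, 0]
Ideal DCG = 5/2 + 5/3 + 5/4 + 2/5 + 1/6 + 0/7 + 0/8 = 359/60
nDCG = DCG / ideal_DCG = 341/105 / 359/60 = 1364/2513

1364/2513


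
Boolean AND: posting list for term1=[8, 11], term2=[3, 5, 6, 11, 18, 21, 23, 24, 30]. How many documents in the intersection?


Boolean AND: find intersection of posting lists
term1 docs: [8, 11]
term2 docs: [3, 5, 6, 11, 18, 21, 23, 24, 30]
Intersection: [11]
|intersection| = 1

1


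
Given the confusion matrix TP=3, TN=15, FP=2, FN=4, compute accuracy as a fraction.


Accuracy = (TP + TN) / (TP + TN + FP + FN)
TP + TN = 3 + 15 = 18
Total = 3 + 15 + 2 + 4 = 24
Accuracy = 18 / 24 = 3/4

3/4


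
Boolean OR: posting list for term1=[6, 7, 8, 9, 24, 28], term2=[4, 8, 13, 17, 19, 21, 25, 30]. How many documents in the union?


Boolean OR: find union of posting lists
term1 docs: [6, 7, 8, 9, 24, 28]
term2 docs: [4, 8, 13, 17, 19, 21, 25, 30]
Union: [4, 6, 7, 8, 9, 13, 17, 19, 21, 24, 25, 28, 30]
|union| = 13

13


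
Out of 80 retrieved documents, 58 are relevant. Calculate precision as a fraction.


Precision = relevant_retrieved / total_retrieved
= 58 / 80
= 58 / (58 + 22)
= 29/40

29/40


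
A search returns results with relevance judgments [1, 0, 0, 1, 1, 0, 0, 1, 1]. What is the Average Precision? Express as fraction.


Computing P@k for each relevant position:
Position 1: relevant, P@1 = 1/1 = 1
Position 2: not relevant
Position 3: not relevant
Position 4: relevant, P@4 = 2/4 = 1/2
Position 5: relevant, P@5 = 3/5 = 3/5
Position 6: not relevant
Position 7: not relevant
Position 8: relevant, P@8 = 4/8 = 1/2
Position 9: relevant, P@9 = 5/9 = 5/9
Sum of P@k = 1 + 1/2 + 3/5 + 1/2 + 5/9 = 142/45
AP = 142/45 / 5 = 142/225

142/225


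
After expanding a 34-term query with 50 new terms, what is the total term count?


Original terms: 34
Expansion terms: 50
Total = 34 + 50 = 84

84


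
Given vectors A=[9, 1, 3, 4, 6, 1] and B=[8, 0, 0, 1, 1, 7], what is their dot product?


Dot product = sum of element-wise products
A[0]*B[0] = 9*8 = 72
A[1]*B[1] = 1*0 = 0
A[2]*B[2] = 3*0 = 0
A[3]*B[3] = 4*1 = 4
A[4]*B[4] = 6*1 = 6
A[5]*B[5] = 1*7 = 7
Sum = 72 + 0 + 0 + 4 + 6 + 7 = 89

89


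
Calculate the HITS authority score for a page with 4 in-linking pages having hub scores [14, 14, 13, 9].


Authority = sum of hub scores of in-linkers
In-link 1: hub score = 14
In-link 2: hub score = 14
In-link 3: hub score = 13
In-link 4: hub score = 9
Authority = 14 + 14 + 13 + 9 = 50

50


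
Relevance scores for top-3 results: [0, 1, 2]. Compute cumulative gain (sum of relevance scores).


Cumulative Gain = sum of relevance scores
Position 1: rel=0, running sum=0
Position 2: rel=1, running sum=1
Position 3: rel=2, running sum=3
CG = 3

3


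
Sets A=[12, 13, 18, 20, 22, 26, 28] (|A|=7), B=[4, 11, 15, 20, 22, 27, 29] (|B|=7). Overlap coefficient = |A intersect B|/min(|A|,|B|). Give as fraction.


A intersect B = [20, 22]
|A intersect B| = 2
min(|A|, |B|) = min(7, 7) = 7
Overlap = 2 / 7 = 2/7

2/7


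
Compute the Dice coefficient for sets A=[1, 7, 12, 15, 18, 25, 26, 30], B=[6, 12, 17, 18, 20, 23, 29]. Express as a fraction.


A intersect B = [12, 18]
|A intersect B| = 2
|A| = 8, |B| = 7
Dice = 2*2 / (8+7)
= 4 / 15 = 4/15

4/15


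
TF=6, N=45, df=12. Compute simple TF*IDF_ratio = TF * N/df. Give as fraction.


TF * (N/df)
= 6 * (45/12)
= 6 * 15/4
= 45/2

45/2


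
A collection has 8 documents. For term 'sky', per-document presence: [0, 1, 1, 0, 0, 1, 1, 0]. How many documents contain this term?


Checking each document for 'sky':
Doc 1: absent
Doc 2: present
Doc 3: present
Doc 4: absent
Doc 5: absent
Doc 6: present
Doc 7: present
Doc 8: absent
df = sum of presences = 0 + 1 + 1 + 0 + 0 + 1 + 1 + 0 = 4

4


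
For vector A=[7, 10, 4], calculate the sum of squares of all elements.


|A|^2 = sum of squared components
A[0]^2 = 7^2 = 49
A[1]^2 = 10^2 = 100
A[2]^2 = 4^2 = 16
Sum = 49 + 100 + 16 = 165

165


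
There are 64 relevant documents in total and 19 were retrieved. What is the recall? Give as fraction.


Recall = retrieved_relevant / total_relevant
= 19 / 64
= 19 / (19 + 45)
= 19/64

19/64


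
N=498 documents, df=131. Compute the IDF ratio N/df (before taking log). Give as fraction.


IDF ratio = N / df
= 498 / 131
= 498/131

498/131


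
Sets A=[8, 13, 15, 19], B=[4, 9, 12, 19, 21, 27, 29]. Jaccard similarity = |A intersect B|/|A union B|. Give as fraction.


A intersect B = [19]
|A intersect B| = 1
A union B = [4, 8, 9, 12, 13, 15, 19, 21, 27, 29]
|A union B| = 10
Jaccard = 1/10 = 1/10

1/10


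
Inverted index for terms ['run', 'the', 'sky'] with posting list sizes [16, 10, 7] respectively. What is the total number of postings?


Summing posting list sizes:
'run': 16 postings
'the': 10 postings
'sky': 7 postings
Total = 16 + 10 + 7 = 33

33


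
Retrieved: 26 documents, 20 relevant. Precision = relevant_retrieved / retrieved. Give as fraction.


Precision = relevant_retrieved / total_retrieved
= 20 / 26
= 20 / (20 + 6)
= 10/13

10/13


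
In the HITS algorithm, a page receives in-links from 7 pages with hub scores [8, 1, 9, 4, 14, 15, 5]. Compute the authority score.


Authority = sum of hub scores of in-linkers
In-link 1: hub score = 8
In-link 2: hub score = 1
In-link 3: hub score = 9
In-link 4: hub score = 4
In-link 5: hub score = 14
In-link 6: hub score = 15
In-link 7: hub score = 5
Authority = 8 + 1 + 9 + 4 + 14 + 15 + 5 = 56

56


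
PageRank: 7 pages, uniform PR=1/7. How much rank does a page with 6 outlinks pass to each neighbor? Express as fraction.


Initial PR = 1/7 = 1/7
Outlinks = 6
Contribution per link = PR / outlinks
= 1/7 / 6
= 1/42

1/42


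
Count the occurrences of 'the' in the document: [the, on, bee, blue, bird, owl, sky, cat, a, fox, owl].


Document has 11 words
Scanning for 'the':
Found at positions: [0]
Count = 1

1


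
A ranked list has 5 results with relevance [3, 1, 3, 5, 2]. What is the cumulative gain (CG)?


Cumulative Gain = sum of relevance scores
Position 1: rel=3, running sum=3
Position 2: rel=1, running sum=4
Position 3: rel=3, running sum=7
Position 4: rel=5, running sum=12
Position 5: rel=2, running sum=14
CG = 14

14


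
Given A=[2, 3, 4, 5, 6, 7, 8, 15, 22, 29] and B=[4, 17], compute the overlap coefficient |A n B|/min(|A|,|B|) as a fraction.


A intersect B = [4]
|A intersect B| = 1
min(|A|, |B|) = min(10, 2) = 2
Overlap = 1 / 2 = 1/2

1/2


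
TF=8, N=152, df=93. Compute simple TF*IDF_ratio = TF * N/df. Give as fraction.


TF * (N/df)
= 8 * (152/93)
= 8 * 152/93
= 1216/93

1216/93


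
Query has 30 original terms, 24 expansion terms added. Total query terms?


Original terms: 30
Expansion terms: 24
Total = 30 + 24 = 54

54


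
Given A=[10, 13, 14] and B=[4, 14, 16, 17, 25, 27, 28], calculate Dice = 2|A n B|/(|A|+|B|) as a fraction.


A intersect B = [14]
|A intersect B| = 1
|A| = 3, |B| = 7
Dice = 2*1 / (3+7)
= 2 / 10 = 1/5

1/5


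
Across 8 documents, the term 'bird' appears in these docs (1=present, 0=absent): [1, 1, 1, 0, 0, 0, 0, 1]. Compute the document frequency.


Checking each document for 'bird':
Doc 1: present
Doc 2: present
Doc 3: present
Doc 4: absent
Doc 5: absent
Doc 6: absent
Doc 7: absent
Doc 8: present
df = sum of presences = 1 + 1 + 1 + 0 + 0 + 0 + 0 + 1 = 4

4


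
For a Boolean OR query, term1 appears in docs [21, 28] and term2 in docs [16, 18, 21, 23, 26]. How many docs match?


Boolean OR: find union of posting lists
term1 docs: [21, 28]
term2 docs: [16, 18, 21, 23, 26]
Union: [16, 18, 21, 23, 26, 28]
|union| = 6

6


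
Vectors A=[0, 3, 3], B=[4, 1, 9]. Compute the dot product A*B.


Dot product = sum of element-wise products
A[0]*B[0] = 0*4 = 0
A[1]*B[1] = 3*1 = 3
A[2]*B[2] = 3*9 = 27
Sum = 0 + 3 + 27 = 30

30


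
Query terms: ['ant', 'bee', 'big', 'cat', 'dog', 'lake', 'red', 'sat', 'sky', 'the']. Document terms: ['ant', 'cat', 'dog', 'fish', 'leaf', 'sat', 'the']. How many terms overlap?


Query terms: ['ant', 'bee', 'big', 'cat', 'dog', 'lake', 'red', 'sat', 'sky', 'the']
Document terms: ['ant', 'cat', 'dog', 'fish', 'leaf', 'sat', 'the']
Common terms: ['ant', 'cat', 'dog', 'sat', 'the']
Overlap count = 5

5


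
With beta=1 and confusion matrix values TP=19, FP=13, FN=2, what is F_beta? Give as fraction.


P = TP/(TP+FP) = 19/32 = 19/32
R = TP/(TP+FN) = 19/21 = 19/21
beta^2 = 1^2 = 1
(1 + beta^2) = 2
Numerator = (1+beta^2)*P*R = 361/336
Denominator = beta^2*P + R = 19/32 + 19/21 = 1007/672
F_beta = 38/53

38/53


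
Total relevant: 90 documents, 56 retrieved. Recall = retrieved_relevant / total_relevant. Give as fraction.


Recall = retrieved_relevant / total_relevant
= 56 / 90
= 56 / (56 + 34)
= 28/45

28/45


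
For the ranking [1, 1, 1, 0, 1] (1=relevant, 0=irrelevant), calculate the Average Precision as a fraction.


Computing P@k for each relevant position:
Position 1: relevant, P@1 = 1/1 = 1
Position 2: relevant, P@2 = 2/2 = 1
Position 3: relevant, P@3 = 3/3 = 1
Position 4: not relevant
Position 5: relevant, P@5 = 4/5 = 4/5
Sum of P@k = 1 + 1 + 1 + 4/5 = 19/5
AP = 19/5 / 4 = 19/20

19/20


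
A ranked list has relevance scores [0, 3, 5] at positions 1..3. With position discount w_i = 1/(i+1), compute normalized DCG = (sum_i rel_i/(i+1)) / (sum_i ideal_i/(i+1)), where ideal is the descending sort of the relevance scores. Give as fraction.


Position discount weights w_i = 1/(i+1) for i=1..3:
Weights = [1/2, 1/3, 1/4]
Actual relevance: [0, 3, 5]
DCG = 0/2 + 3/3 + 5/4 = 9/4
Ideal relevance (sorted desc): [5, 3, 0]
Ideal DCG = 5/2 + 3/3 + 0/4 = 7/2
nDCG = DCG / ideal_DCG = 9/4 / 7/2 = 9/14

9/14


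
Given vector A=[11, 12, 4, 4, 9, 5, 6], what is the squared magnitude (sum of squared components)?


|A|^2 = sum of squared components
A[0]^2 = 11^2 = 121
A[1]^2 = 12^2 = 144
A[2]^2 = 4^2 = 16
A[3]^2 = 4^2 = 16
A[4]^2 = 9^2 = 81
A[5]^2 = 5^2 = 25
A[6]^2 = 6^2 = 36
Sum = 121 + 144 + 16 + 16 + 81 + 25 + 36 = 439

439
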